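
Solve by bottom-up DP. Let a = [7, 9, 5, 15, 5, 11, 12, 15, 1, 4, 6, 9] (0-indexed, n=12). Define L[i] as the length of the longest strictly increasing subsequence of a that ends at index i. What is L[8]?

1

   i    0    1    2    3    4    5    6    7    8    9   10   11
a[i]    7    9    5   15    5   11   12   15    1    4    6    9
L[i]    1    2    1    3    1    3    4    5    1    2    3    4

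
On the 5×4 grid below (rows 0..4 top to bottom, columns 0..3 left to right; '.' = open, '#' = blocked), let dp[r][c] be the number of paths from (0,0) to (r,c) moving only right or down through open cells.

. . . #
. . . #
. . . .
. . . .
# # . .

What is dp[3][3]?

16

r\c   0   1   2   3
  0   1   1   1   0
  1   1   2   3   0
  2   1   3   6   6
  3   1   4  10  16
  4   0   0  10  26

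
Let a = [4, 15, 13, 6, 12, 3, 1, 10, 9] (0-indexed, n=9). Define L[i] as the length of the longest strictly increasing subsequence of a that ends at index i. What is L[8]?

   i    0    1    2    3    4    5    6    7    8
a[i]    4   15   13    6   12    3    1   10    9
L[i]    1    2    2    2    3    1    1    3    3

3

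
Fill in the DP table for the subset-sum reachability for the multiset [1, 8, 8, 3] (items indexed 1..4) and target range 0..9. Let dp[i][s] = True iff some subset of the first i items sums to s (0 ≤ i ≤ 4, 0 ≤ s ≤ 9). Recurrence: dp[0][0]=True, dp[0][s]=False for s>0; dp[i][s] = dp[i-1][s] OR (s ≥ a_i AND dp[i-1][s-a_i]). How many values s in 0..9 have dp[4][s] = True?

i\s   0   1   2   3   4   5   6   7   8   9
  0   T   F   F   F   F   F   F   F   F   F
  1   T   T   F   F   F   F   F   F   F   F
  2   T   T   F   F   F   F   F   F   T   T
  3   T   T   F   F   F   F   F   F   T   T
  4   T   T   F   T   T   F   F   F   T   T

6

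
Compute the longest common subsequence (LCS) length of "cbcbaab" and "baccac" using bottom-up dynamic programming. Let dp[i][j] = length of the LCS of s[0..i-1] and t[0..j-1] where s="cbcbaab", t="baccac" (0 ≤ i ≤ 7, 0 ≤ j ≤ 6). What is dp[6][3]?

   ''  b  a  c  c  a  c
''  0  0  0  0  0  0  0
 c  0  0  0  1  1  1  1
 b  0  1  1  1  1  1  1
 c  0  1  1  2  2  2  2
 b  0  1  1  2  2  2  2
 a  0  1  2  2  2  3  3
 a  0  1  2  2  2  3  3
 b  0  1  2  2  2  3  3

2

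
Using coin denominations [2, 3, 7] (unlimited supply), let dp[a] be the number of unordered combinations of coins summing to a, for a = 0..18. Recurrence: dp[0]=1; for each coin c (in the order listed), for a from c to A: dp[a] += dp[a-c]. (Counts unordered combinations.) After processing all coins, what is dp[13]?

4

after  coin     0     1     2     3     4     5     6     7     8     9    10    11    12    13    14    15    16    17    18
          2     1     0     1     0     1     0     1     0     1     0     1     0     1     0     1     0     1     0     1
          3     1     0     1     1     1     1     2     1     2     2     2     2     3     2     3     3     3     3     4
          7     1     0     1     1     1     1     2     2     2     3     3     3     4     4     5     5     6     6     7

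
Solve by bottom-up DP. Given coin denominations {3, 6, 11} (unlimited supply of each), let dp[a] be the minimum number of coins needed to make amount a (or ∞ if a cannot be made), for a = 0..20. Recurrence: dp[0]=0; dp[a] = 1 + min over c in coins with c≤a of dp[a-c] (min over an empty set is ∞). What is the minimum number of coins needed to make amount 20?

 a  0  1  2  3  4  5  6  7  8  9 10 11 12 13 14 15 16 17 18 19 20
dp  0  -  -  1  -  -  1  -  -  2  -  1  2  -  2  3  -  2  3  -  3
(- denotes ∞ / unreachable)

3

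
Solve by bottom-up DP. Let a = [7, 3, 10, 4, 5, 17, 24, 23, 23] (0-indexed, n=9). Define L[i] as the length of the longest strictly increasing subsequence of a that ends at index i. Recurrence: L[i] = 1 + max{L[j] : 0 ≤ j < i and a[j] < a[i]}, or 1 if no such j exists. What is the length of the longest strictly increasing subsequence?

5

   i    0    1    2    3    4    5    6    7    8
a[i]    7    3   10    4    5   17   24   23   23
L[i]    1    1    2    2    3    4    5    5    5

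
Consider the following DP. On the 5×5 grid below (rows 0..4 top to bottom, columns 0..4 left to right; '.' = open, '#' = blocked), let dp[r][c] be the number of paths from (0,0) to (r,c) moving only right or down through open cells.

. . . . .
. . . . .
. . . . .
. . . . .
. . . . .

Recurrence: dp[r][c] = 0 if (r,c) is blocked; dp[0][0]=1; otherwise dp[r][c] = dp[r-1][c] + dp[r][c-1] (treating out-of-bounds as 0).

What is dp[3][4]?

r\c   0   1   2   3   4
  0   1   1   1   1   1
  1   1   2   3   4   5
  2   1   3   6  10  15
  3   1   4  10  20  35
  4   1   5  15  35  70

35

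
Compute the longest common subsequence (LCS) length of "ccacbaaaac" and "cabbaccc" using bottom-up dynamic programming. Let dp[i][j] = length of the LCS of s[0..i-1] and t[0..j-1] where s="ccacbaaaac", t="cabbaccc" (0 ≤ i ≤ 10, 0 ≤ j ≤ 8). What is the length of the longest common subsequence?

   ''  c  a  b  b  a  c  c  c
''  0  0  0  0  0  0  0  0  0
 c  0  1  1  1  1  1  1  1  1
 c  0  1  1  1  1  1  2  2  2
 a  0  1  2  2  2  2  2  2  2
 c  0  1  2  2  2  2  3  3  3
 b  0  1  2  3  3  3  3  3  3
 a  0  1  2  3  3  4  4  4  4
 a  0  1  2  3  3  4  4  4  4
 a  0  1  2  3  3  4  4  4  4
 a  0  1  2  3  3  4  4  4  4
 c  0  1  2  3  3  4  5  5  5

5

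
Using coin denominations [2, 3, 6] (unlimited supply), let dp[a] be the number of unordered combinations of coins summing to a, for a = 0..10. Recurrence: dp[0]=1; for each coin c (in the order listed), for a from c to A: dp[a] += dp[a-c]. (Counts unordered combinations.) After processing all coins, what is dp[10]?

3

after  coin     0     1     2     3     4     5     6     7     8     9    10
          2     1     0     1     0     1     0     1     0     1     0     1
          3     1     0     1     1     1     1     2     1     2     2     2
          6     1     0     1     1     1     1     3     1     3     3     3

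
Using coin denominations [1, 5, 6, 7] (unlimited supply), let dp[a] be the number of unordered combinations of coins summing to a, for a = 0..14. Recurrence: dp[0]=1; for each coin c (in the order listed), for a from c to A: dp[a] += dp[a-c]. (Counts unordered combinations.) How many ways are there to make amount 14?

10

after  coin     0     1     2     3     4     5     6     7     8     9    10    11    12    13    14
          1     1     1     1     1     1     1     1     1     1     1     1     1     1     1     1
          5     1     1     1     1     1     2     2     2     2     2     3     3     3     3     3
          6     1     1     1     1     1     2     3     3     3     3     4     5     6     6     6
          7     1     1     1     1     1     2     3     4     4     4     5     6     8     9    10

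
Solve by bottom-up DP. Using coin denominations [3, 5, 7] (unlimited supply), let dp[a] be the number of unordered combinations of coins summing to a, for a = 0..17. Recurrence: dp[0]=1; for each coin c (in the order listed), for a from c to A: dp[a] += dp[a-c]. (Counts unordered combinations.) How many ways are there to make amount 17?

after  coin     0     1     2     3     4     5     6     7     8     9    10    11    12    13    14    15    16    17
          3     1     0     0     1     0     0     1     0     0     1     0     0     1     0     0     1     0     0
          5     1     0     0     1     0     1     1     0     1     1     1     1     1     1     1     2     1     1
          7     1     0     0     1     0     1     1     1     1     1     2     1     2     2     2     3     2     3

3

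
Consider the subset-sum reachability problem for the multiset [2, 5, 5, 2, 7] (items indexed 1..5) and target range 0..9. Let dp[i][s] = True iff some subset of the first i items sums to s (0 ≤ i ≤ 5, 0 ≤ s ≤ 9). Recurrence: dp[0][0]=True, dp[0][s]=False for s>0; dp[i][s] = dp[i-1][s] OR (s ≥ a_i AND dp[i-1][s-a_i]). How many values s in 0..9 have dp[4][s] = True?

6

i\s   0   1   2   3   4   5   6   7   8   9
  0   T   F   F   F   F   F   F   F   F   F
  1   T   F   T   F   F   F   F   F   F   F
  2   T   F   T   F   F   T   F   T   F   F
  3   T   F   T   F   F   T   F   T   F   F
  4   T   F   T   F   T   T   F   T   F   T
  5   T   F   T   F   T   T   F   T   F   T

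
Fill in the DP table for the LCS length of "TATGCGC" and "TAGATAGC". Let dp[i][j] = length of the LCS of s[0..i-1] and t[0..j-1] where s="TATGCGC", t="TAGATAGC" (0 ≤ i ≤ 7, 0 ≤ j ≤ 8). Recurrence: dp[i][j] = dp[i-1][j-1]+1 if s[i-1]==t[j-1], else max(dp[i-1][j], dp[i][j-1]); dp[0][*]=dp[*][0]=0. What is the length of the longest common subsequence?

5

   ''  T  A  G  A  T  A  G  C
''  0  0  0  0  0  0  0  0  0
 T  0  1  1  1  1  1  1  1  1
 A  0  1  2  2  2  2  2  2  2
 T  0  1  2  2  2  3  3  3  3
 G  0  1  2  3  3  3  3  4  4
 C  0  1  2  3  3  3  3  4  5
 G  0  1  2  3  3  3  3  4  5
 C  0  1  2  3  3  3  3  4  5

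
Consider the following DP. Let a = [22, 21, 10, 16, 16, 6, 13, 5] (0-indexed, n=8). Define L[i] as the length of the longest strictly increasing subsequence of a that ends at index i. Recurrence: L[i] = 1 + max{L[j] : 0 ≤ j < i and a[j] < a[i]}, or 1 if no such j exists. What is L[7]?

1

   i    0    1    2    3    4    5    6    7
a[i]   22   21   10   16   16    6   13    5
L[i]    1    1    1    2    2    1    2    1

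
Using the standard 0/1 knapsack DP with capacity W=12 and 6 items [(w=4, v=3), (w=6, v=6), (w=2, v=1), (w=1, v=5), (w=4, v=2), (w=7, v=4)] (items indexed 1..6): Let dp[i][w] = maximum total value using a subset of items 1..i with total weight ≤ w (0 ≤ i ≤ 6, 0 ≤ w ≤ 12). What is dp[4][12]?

14

i\w   0   1   2   3   4   5   6   7   8   9  10  11  12
  0   0   0   0   0   0   0   0   0   0   0   0   0   0
  1   0   0   0   0   3   3   3   3   3   3   3   3   3
  2   0   0   0   0   3   3   6   6   6   6   9   9   9
  3   0   0   1   1   3   3   6   6   7   7   9   9  10
  4   0   5   5   6   6   8   8  11  11  12  12  14  14
  5   0   5   5   6   6   8   8  11  11  12  12  14  14
  6   0   5   5   6   6   8   8  11  11  12  12  14  14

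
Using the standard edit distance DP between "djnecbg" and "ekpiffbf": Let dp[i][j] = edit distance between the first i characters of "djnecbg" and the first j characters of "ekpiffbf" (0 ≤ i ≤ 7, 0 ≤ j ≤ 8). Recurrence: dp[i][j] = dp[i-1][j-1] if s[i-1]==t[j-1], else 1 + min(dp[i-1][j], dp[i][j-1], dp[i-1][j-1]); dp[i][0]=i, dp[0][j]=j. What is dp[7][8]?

   ''  e  k  p  i  f  f  b  f
''  0  1  2  3  4  5  6  7  8
 d  1  1  2  3  4  5  6  7  8
 j  2  2  2  3  4  5  6  7  8
 n  3  3  3  3  4  5  6  7  8
 e  4  3  4  4  4  5  6  7  8
 c  5  4  4  5  5  5  6  7  8
 b  6  5  5  5  6  6  6  6  7
 g  7  6  6  6  6  7  7  7  7

7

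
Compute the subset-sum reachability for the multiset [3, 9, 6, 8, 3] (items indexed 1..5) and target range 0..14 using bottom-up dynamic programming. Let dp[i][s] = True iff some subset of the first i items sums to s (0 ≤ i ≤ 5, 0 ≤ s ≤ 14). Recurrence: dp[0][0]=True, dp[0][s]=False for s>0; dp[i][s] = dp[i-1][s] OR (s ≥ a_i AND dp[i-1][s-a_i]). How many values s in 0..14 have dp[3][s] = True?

i\s   0   1   2   3   4   5   6   7   8   9  10  11  12  13  14
  0   T   F   F   F   F   F   F   F   F   F   F   F   F   F   F
  1   T   F   F   T   F   F   F   F   F   F   F   F   F   F   F
  2   T   F   F   T   F   F   F   F   F   T   F   F   T   F   F
  3   T   F   F   T   F   F   T   F   F   T   F   F   T   F   F
  4   T   F   F   T   F   F   T   F   T   T   F   T   T   F   T
  5   T   F   F   T   F   F   T   F   T   T   F   T   T   F   T

5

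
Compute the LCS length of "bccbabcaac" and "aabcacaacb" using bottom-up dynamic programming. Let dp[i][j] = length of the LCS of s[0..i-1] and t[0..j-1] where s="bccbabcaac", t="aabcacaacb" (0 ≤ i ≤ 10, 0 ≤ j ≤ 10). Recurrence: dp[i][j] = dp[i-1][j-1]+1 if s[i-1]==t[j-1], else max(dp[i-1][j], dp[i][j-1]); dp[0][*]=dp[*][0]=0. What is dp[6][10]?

5

   ''  a  a  b  c  a  c  a  a  c  b
''  0  0  0  0  0  0  0  0  0  0  0
 b  0  0  0  1  1  1  1  1  1  1  1
 c  0  0  0  1  2  2  2  2  2  2  2
 c  0  0  0  1  2  2  3  3  3  3  3
 b  0  0  0  1  2  2  3  3  3  3  4
 a  0  1  1  1  2  3  3  4  4  4  4
 b  0  1  1  2  2  3  3  4  4  4  5
 c  0  1  1  2  3  3  4  4  4  5  5
 a  0  1  2  2  3  4  4  5  5  5  5
 a  0  1  2  2  3  4  4  5  6  6  6
 c  0  1  2  2  3  4  5  5  6  7  7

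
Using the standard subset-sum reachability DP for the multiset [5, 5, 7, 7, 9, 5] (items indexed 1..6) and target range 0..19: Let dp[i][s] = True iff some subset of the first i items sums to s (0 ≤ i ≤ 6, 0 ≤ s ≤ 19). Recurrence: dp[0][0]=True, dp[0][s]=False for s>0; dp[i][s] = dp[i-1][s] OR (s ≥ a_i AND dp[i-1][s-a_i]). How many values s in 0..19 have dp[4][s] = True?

8

i\s   0   1   2   3   4   5   6   7   8   9  10  11  12  13  14  15  16  17  18  19
  0   T   F   F   F   F   F   F   F   F   F   F   F   F   F   F   F   F   F   F   F
  1   T   F   F   F   F   T   F   F   F   F   F   F   F   F   F   F   F   F   F   F
  2   T   F   F   F   F   T   F   F   F   F   T   F   F   F   F   F   F   F   F   F
  3   T   F   F   F   F   T   F   T   F   F   T   F   T   F   F   F   F   T   F   F
  4   T   F   F   F   F   T   F   T   F   F   T   F   T   F   T   F   F   T   F   T
  5   T   F   F   F   F   T   F   T   F   T   T   F   T   F   T   F   T   T   F   T
  6   T   F   F   F   F   T   F   T   F   T   T   F   T   F   T   T   T   T   F   T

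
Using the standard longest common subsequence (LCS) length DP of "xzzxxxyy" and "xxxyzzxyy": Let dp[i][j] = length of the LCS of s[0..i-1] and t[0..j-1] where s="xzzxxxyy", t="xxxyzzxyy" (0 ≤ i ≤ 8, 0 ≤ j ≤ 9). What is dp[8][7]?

   ''  x  x  x  y  z  z  x  y  y
''  0  0  0  0  0  0  0  0  0  0
 x  0  1  1  1  1  1  1  1  1  1
 z  0  1  1  1  1  2  2  2  2  2
 z  0  1  1  1  1  2  3  3  3  3
 x  0  1  2  2  2  2  3  4  4  4
 x  0  1  2  3  3  3  3  4  4  4
 x  0  1  2  3  3  3  3  4  4  4
 y  0  1  2  3  4  4  4  4  5  5
 y  0  1  2  3  4  4  4  4  5  6

4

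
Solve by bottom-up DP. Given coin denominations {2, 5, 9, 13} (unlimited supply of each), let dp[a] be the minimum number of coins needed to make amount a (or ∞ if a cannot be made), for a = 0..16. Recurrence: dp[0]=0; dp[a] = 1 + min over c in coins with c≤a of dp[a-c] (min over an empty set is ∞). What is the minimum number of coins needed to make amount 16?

3

 a  0  1  2  3  4  5  6  7  8  9 10 11 12 13 14 15 16
dp  0  -  1  -  2  1  3  2  4  1  2  2  3  1  2  2  3
(- denotes ∞ / unreachable)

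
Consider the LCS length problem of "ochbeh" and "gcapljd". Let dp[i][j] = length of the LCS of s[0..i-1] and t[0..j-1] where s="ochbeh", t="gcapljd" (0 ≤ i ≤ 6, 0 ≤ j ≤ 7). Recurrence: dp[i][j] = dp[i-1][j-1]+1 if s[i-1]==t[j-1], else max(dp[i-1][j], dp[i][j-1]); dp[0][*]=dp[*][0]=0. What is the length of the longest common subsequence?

1

   ''  g  c  a  p  l  j  d
''  0  0  0  0  0  0  0  0
 o  0  0  0  0  0  0  0  0
 c  0  0  1  1  1  1  1  1
 h  0  0  1  1  1  1  1  1
 b  0  0  1  1  1  1  1  1
 e  0  0  1  1  1  1  1  1
 h  0  0  1  1  1  1  1  1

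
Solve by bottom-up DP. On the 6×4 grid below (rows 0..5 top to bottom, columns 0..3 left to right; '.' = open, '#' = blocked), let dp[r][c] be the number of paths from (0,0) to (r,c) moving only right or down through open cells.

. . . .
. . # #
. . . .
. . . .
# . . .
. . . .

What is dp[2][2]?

r\c   0   1   2   3
  0   1   1   1   1
  1   1   2   0   0
  2   1   3   3   3
  3   1   4   7  10
  4   0   4  11  21
  5   0   4  15  36

3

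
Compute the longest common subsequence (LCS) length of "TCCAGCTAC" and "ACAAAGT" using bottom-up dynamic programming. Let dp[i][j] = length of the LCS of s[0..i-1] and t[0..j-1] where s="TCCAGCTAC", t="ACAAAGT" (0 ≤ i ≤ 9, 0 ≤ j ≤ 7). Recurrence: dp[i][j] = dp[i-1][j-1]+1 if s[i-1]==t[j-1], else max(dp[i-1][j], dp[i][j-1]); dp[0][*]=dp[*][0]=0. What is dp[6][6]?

3

   ''  A  C  A  A  A  G  T
''  0  0  0  0  0  0  0  0
 T  0  0  0  0  0  0  0  1
 C  0  0  1  1  1  1  1  1
 C  0  0  1  1  1  1  1  1
 A  0  1  1  2  2  2  2  2
 G  0  1  1  2  2  2  3  3
 C  0  1  2  2  2  2  3  3
 T  0  1  2  2  2  2  3  4
 A  0  1  2  3  3  3  3  4
 C  0  1  2  3  3  3  3  4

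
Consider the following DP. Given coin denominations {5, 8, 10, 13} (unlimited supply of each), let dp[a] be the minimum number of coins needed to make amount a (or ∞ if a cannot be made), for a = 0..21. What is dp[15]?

 a  0  1  2  3  4  5  6  7  8  9 10 11 12 13 14 15 16 17 18 19 20 21
dp  0  -  -  -  -  1  -  -  1  -  1  -  -  1  -  2  2  -  2  -  2  2
(- denotes ∞ / unreachable)

2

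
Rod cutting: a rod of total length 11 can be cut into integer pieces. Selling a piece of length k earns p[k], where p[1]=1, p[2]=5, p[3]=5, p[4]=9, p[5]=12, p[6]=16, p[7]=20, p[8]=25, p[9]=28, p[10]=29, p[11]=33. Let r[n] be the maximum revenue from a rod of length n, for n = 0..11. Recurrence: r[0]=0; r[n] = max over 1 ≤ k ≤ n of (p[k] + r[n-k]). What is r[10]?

30

   n    0    1    2    3    4    5    6    7    8    9   10   11
r[n]    0    1    5    6   10   12   16   20   25   28   30   33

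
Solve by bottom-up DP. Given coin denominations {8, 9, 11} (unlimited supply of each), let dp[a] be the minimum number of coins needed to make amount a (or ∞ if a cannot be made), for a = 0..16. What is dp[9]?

 a  0  1  2  3  4  5  6  7  8  9 10 11 12 13 14 15 16
dp  0  -  -  -  -  -  -  -  1  1  -  1  -  -  -  -  2
(- denotes ∞ / unreachable)

1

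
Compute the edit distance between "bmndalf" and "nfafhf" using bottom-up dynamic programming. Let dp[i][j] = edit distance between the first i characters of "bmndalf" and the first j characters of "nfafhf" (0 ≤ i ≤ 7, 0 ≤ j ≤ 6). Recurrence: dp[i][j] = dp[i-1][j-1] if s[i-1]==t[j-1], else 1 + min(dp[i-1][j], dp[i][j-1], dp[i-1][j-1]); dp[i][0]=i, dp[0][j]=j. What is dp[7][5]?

   ''  n  f  a  f  h  f
''  0  1  2  3  4  5  6
 b  1  1  2  3  4  5  6
 m  2  2  2  3  4  5  6
 n  3  2  3  3  4  5  6
 d  4  3  3  4  4  5  6
 a  5  4  4  3  4  5  6
 l  6  5  5  4  4  5  6
 f  7  6  5  5  4  5  5

5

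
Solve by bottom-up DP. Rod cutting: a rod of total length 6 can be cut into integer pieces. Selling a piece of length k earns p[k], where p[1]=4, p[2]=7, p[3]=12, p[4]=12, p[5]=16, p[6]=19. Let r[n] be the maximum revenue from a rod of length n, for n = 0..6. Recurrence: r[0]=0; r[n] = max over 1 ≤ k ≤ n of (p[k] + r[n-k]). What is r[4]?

16

   n    0    1    2    3    4    5    6
r[n]    0    4    8   12   16   20   24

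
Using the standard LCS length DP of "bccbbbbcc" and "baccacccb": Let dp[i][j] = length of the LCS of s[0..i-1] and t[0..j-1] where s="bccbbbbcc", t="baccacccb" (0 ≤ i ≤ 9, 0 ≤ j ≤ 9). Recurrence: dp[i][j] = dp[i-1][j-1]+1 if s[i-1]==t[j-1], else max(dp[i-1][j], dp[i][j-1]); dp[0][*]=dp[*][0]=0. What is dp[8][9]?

4

   ''  b  a  c  c  a  c  c  c  b
''  0  0  0  0  0  0  0  0  0  0
 b  0  1  1  1  1  1  1  1  1  1
 c  0  1  1  2  2  2  2  2  2  2
 c  0  1  1  2  3  3  3  3  3  3
 b  0  1  1  2  3  3  3  3  3  4
 b  0  1  1  2  3  3  3  3  3  4
 b  0  1  1  2  3  3  3  3  3  4
 b  0  1  1  2  3  3  3  3  3  4
 c  0  1  1  2  3  3  4  4  4  4
 c  0  1  1  2  3  3  4  5  5  5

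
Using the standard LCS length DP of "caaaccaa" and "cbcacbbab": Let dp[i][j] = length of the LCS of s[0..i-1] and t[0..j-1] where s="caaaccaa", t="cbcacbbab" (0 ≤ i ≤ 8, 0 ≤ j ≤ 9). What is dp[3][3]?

   ''  c  b  c  a  c  b  b  a  b
''  0  0  0  0  0  0  0  0  0  0
 c  0  1  1  1  1  1  1  1  1  1
 a  0  1  1  1  2  2  2  2  2  2
 a  0  1  1  1  2  2  2  2  3  3
 a  0  1  1  1  2  2  2  2  3  3
 c  0  1  1  2  2  3  3  3  3  3
 c  0  1  1  2  2  3  3  3  3  3
 a  0  1  1  2  3  3  3  3  4  4
 a  0  1  1  2  3  3  3  3  4  4

1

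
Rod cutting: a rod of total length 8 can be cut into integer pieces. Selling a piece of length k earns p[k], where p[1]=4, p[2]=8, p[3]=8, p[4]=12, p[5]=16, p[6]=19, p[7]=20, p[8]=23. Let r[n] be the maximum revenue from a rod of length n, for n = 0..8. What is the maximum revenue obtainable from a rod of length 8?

32

   n    0    1    2    3    4    5    6    7    8
r[n]    0    4    8   12   16   20   24   28   32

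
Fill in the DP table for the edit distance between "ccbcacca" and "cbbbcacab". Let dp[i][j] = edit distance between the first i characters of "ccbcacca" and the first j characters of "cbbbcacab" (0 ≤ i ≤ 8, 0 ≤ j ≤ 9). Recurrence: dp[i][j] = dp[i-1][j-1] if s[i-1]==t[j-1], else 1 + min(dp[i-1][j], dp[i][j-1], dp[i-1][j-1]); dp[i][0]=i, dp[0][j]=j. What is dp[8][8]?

   ''  c  b  b  b  c  a  c  a  b
''  0  1  2  3  4  5  6  7  8  9
 c  1  0  1  2  3  4  5  6  7  8
 c  2  1  1  2  3  3  4  5  6  7
 b  3  2  1  1  2  3  4  5  6  6
 c  4  3  2  2  2  2  3  4  5  6
 a  5  4  3  3  3  3  2  3  4  5
 c  6  5  4  4  4  3  3  2  3  4
 c  7  6  5  5  5  4  4  3  3  4
 a  8  7  6  6  6  5  4  4  3  4

3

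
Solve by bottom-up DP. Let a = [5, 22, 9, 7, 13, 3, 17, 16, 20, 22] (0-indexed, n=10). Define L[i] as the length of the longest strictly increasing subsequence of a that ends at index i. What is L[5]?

1

   i    0    1    2    3    4    5    6    7    8    9
a[i]    5   22    9    7   13    3   17   16   20   22
L[i]    1    2    2    2    3    1    4    4    5    6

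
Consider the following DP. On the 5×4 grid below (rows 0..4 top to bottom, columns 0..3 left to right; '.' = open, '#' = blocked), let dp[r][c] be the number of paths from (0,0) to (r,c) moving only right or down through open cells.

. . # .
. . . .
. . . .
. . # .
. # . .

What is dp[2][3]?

7

r\c   0   1   2   3
  0   1   1   0   0
  1   1   2   2   2
  2   1   3   5   7
  3   1   4   0   7
  4   1   0   0   7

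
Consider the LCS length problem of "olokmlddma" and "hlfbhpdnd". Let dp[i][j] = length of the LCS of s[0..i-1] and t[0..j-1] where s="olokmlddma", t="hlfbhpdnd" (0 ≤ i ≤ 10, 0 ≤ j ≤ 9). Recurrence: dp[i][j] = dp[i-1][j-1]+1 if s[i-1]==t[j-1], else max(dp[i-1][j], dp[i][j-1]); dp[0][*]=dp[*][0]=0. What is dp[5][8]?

   ''  h  l  f  b  h  p  d  n  d
''  0  0  0  0  0  0  0  0  0  0
 o  0  0  0  0  0  0  0  0  0  0
 l  0  0  1  1  1  1  1  1  1  1
 o  0  0  1  1  1  1  1  1  1  1
 k  0  0  1  1  1  1  1  1  1  1
 m  0  0  1  1  1  1  1  1  1  1
 l  0  0  1  1  1  1  1  1  1  1
 d  0  0  1  1  1  1  1  2  2  2
 d  0  0  1  1  1  1  1  2  2  3
 m  0  0  1  1  1  1  1  2  2  3
 a  0  0  1  1  1  1  1  2  2  3

1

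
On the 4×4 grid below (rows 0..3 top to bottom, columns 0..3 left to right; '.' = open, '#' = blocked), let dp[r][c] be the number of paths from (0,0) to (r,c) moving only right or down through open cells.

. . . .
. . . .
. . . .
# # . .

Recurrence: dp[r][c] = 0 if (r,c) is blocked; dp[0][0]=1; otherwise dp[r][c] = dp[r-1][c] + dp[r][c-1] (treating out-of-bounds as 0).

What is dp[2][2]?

r\c   0   1   2   3
  0   1   1   1   1
  1   1   2   3   4
  2   1   3   6  10
  3   0   0   6  16

6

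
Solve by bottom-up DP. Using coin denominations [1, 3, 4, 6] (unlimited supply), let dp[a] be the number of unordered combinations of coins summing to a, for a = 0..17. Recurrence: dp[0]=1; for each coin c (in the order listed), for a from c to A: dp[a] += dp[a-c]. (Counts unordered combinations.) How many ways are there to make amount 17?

after  coin     0     1     2     3     4     5     6     7     8     9    10    11    12    13    14    15    16    17
          1     1     1     1     1     1     1     1     1     1     1     1     1     1     1     1     1     1     1
          3     1     1     1     2     2     2     3     3     3     4     4     4     5     5     5     6     6     6
          4     1     1     1     2     3     3     4     5     6     7     8     9    11    12    13    15    17    18
          6     1     1     1     2     3     3     5     6     7     9    11    12    16    18    20    24    28    30

30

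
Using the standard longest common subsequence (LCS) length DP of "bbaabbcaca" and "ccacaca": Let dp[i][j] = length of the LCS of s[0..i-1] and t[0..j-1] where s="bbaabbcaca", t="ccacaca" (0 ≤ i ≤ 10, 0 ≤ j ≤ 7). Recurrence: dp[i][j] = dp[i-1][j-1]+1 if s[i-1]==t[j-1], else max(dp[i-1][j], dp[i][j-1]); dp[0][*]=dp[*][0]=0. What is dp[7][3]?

   ''  c  c  a  c  a  c  a
''  0  0  0  0  0  0  0  0
 b  0  0  0  0  0  0  0  0
 b  0  0  0  0  0  0  0  0
 a  0  0  0  1  1  1  1  1
 a  0  0  0  1  1  2  2  2
 b  0  0  0  1  1  2  2  2
 b  0  0  0  1  1  2  2  2
 c  0  1  1  1  2  2  3  3
 a  0  1  1  2  2  3  3  4
 c  0  1  2  2  3  3  4  4
 a  0  1  2  3  3  4  4  5

1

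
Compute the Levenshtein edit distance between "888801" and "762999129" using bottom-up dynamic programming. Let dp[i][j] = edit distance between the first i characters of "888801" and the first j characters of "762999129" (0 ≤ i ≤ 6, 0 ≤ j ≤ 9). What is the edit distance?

8

   ''  7  6  2  9  9  9  1  2  9
''  0  1  2  3  4  5  6  7  8  9
 8  1  1  2  3  4  5  6  7  8  9
 8  2  2  2  3  4  5  6  7  8  9
 8  3  3  3  3  4  5  6  7  8  9
 8  4  4  4  4  4  5  6  7  8  9
 0  5  5  5  5  5  5  6  7  8  9
 1  6  6  6  6  6  6  6  6  7  8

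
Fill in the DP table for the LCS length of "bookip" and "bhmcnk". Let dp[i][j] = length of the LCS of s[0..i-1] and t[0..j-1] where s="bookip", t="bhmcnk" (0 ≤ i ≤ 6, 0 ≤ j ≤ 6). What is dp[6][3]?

   ''  b  h  m  c  n  k
''  0  0  0  0  0  0  0
 b  0  1  1  1  1  1  1
 o  0  1  1  1  1  1  1
 o  0  1  1  1  1  1  1
 k  0  1  1  1  1  1  2
 i  0  1  1  1  1  1  2
 p  0  1  1  1  1  1  2

1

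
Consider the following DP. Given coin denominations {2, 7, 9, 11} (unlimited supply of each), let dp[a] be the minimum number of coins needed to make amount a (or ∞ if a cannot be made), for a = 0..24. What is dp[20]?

2

 a  0  1  2  3  4  5  6  7  8  9 10 11 12 13 14 15 16 17 18 19 20 21 22 23 24
dp  0  -  1  -  2  -  3  1  4  1  5  1  6  2  2  3  2  4  2  5  2  3  2  3  3
(- denotes ∞ / unreachable)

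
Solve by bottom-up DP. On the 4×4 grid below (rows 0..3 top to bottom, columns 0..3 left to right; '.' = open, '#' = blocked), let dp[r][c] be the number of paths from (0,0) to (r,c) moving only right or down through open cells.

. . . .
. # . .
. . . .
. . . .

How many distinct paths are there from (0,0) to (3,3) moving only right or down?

8

r\c   0   1   2   3
  0   1   1   1   1
  1   1   0   1   2
  2   1   1   2   4
  3   1   2   4   8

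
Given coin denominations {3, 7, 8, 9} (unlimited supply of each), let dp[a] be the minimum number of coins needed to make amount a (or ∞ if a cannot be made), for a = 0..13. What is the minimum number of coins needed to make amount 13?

 a  0  1  2  3  4  5  6  7  8  9 10 11 12 13
dp  0  -  -  1  -  -  2  1  1  1  2  2  2  3
(- denotes ∞ / unreachable)

3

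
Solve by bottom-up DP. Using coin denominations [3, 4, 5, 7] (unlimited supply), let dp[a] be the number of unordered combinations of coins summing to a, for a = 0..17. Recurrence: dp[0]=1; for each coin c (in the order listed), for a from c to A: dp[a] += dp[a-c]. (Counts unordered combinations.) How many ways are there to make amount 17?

after  coin     0     1     2     3     4     5     6     7     8     9    10    11    12    13    14    15    16    17
          3     1     0     0     1     0     0     1     0     0     1     0     0     1     0     0     1     0     0
          4     1     0     0     1     1     0     1     1     1     1     1     1     2     1     1     2     2     1
          5     1     0     0     1     1     1     1     1     2     2     2     2     3     3     3     4     4     4
          7     1     0     0     1     1     1     1     2     2     2     3     3     4     4     5     6     6     7

7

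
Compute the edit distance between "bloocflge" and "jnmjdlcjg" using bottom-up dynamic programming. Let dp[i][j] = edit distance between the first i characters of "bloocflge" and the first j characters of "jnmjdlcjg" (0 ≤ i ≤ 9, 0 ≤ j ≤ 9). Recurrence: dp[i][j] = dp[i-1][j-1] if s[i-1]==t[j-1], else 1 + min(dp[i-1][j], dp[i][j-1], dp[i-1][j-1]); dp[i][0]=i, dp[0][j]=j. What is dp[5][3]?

5

   ''  j  n  m  j  d  l  c  j  g
''  0  1  2  3  4  5  6  7  8  9
 b  1  1  2  3  4  5  6  7  8  9
 l  2  2  2  3  4  5  5  6  7  8
 o  3  3  3  3  4  5  6  6  7  8
 o  4  4  4  4  4  5  6  7  7  8
 c  5  5  5  5  5  5  6  6  7  8
 f  6  6  6  6  6  6  6  7  7  8
 l  7  7  7  7  7  7  6  7  8  8
 g  8  8  8  8  8  8  7  7  8  8
 e  9  9  9  9  9  9  8  8  8  9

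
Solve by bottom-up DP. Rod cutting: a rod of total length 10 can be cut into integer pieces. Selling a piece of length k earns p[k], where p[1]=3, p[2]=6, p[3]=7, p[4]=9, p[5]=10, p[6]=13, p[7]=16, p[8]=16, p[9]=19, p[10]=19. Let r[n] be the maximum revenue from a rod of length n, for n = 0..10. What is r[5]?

15

   n    0    1    2    3    4    5    6    7    8    9   10
r[n]    0    3    6    9   12   15   18   21   24   27   30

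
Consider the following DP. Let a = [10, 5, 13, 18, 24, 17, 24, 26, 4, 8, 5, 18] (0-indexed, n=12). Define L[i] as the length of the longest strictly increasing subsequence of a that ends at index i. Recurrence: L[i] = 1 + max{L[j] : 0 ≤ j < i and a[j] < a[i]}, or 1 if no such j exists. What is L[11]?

4

   i    0    1    2    3    4    5    6    7    8    9   10   11
a[i]   10    5   13   18   24   17   24   26    4    8    5   18
L[i]    1    1    2    3    4    3    4    5    1    2    2    4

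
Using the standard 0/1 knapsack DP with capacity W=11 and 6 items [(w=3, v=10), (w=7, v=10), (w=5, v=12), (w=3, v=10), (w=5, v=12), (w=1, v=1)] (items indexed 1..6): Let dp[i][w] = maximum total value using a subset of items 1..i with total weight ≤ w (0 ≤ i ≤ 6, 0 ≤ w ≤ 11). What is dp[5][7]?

i\w   0   1   2   3   4   5   6   7   8   9  10  11
  0   0   0   0   0   0   0   0   0   0   0   0   0
  1   0   0   0  10  10  10  10  10  10  10  10  10
  2   0   0   0  10  10  10  10  10  10  10  20  20
  3   0   0   0  10  10  12  12  12  22  22  22  22
  4   0   0   0  10  10  12  20  20  22  22  22  32
  5   0   0   0  10  10  12  20  20  22  22  24  32
  6   0   1   1  10  11  12  20  21  22  23  24  32

20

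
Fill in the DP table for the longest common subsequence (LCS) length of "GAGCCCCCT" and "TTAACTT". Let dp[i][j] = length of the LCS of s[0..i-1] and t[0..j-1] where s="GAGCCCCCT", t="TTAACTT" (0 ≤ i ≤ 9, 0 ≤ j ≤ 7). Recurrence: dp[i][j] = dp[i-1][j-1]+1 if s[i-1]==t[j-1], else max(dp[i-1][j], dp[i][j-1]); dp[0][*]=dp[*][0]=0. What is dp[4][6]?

2

   ''  T  T  A  A  C  T  T
''  0  0  0  0  0  0  0  0
 G  0  0  0  0  0  0  0  0
 A  0  0  0  1  1  1  1  1
 G  0  0  0  1  1  1  1  1
 C  0  0  0  1  1  2  2  2
 C  0  0  0  1  1  2  2  2
 C  0  0  0  1  1  2  2  2
 C  0  0  0  1  1  2  2  2
 C  0  0  0  1  1  2  2  2
 T  0  1  1  1  1  2  3  3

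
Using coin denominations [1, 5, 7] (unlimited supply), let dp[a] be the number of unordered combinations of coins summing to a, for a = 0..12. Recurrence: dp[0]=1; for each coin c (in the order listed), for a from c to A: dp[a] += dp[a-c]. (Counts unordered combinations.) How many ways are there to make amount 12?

5

after  coin     0     1     2     3     4     5     6     7     8     9    10    11    12
          1     1     1     1     1     1     1     1     1     1     1     1     1     1
          5     1     1     1     1     1     2     2     2     2     2     3     3     3
          7     1     1     1     1     1     2     2     3     3     3     4     4     5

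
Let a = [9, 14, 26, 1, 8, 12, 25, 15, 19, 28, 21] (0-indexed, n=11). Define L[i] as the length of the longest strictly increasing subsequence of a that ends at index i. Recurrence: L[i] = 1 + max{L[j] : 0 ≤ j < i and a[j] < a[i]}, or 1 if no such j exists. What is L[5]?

   i    0    1    2    3    4    5    6    7    8    9   10
a[i]    9   14   26    1    8   12   25   15   19   28   21
L[i]    1    2    3    1    2    3    4    4    5    6    6

3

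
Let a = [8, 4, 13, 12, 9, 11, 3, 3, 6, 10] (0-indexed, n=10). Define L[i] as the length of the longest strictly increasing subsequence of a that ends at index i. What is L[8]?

   i    0    1    2    3    4    5    6    7    8    9
a[i]    8    4   13   12    9   11    3    3    6   10
L[i]    1    1    2    2    2    3    1    1    2    3

2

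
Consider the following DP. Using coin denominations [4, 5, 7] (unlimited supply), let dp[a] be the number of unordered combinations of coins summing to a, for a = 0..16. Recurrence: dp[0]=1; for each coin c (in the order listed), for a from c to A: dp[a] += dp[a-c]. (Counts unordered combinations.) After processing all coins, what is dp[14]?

2

after  coin     0     1     2     3     4     5     6     7     8     9    10    11    12    13    14    15    16
          4     1     0     0     0     1     0     0     0     1     0     0     0     1     0     0     0     1
          5     1     0     0     0     1     1     0     0     1     1     1     0     1     1     1     1     1
          7     1     0     0     0     1     1     0     1     1     1     1     1     2     1     2     2     2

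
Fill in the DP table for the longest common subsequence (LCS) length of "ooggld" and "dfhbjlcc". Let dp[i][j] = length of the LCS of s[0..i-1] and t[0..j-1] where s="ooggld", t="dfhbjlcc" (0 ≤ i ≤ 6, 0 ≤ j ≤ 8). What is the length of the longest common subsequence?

1

   ''  d  f  h  b  j  l  c  c
''  0  0  0  0  0  0  0  0  0
 o  0  0  0  0  0  0  0  0  0
 o  0  0  0  0  0  0  0  0  0
 g  0  0  0  0  0  0  0  0  0
 g  0  0  0  0  0  0  0  0  0
 l  0  0  0  0  0  0  1  1  1
 d  0  1  1  1  1  1  1  1  1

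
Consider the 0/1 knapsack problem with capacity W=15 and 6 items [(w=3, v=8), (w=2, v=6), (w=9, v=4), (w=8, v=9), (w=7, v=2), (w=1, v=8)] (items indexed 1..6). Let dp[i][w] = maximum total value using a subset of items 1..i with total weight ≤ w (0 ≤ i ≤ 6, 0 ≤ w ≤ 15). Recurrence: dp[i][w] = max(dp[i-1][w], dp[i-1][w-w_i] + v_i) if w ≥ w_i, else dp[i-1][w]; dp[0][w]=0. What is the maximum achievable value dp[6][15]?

i\w   0   1   2   3   4   5   6   7   8   9  10  11  12  13  14  15
  0   0   0   0   0   0   0   0   0   0   0   0   0   0   0   0   0
  1   0   0   0   8   8   8   8   8   8   8   8   8   8   8   8   8
  2   0   0   6   8   8  14  14  14  14  14  14  14  14  14  14  14
  3   0   0   6   8   8  14  14  14  14  14  14  14  14  14  18  18
  4   0   0   6   8   8  14  14  14  14  14  15  17  17  23  23  23
  5   0   0   6   8   8  14  14  14  14  14  15  17  17  23  23  23
  6   0   8   8  14  16  16  22  22  22  22  22  23  25  25  31  31

31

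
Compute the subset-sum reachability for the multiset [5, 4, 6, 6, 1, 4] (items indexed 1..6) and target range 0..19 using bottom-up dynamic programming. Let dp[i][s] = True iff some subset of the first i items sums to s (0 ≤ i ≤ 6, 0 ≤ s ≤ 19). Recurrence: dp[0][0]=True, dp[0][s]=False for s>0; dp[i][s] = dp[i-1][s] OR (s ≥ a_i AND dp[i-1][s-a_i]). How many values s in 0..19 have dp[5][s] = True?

15

i\s   0   1   2   3   4   5   6   7   8   9  10  11  12  13  14  15  16  17  18  19
  0   T   F   F   F   F   F   F   F   F   F   F   F   F   F   F   F   F   F   F   F
  1   T   F   F   F   F   T   F   F   F   F   F   F   F   F   F   F   F   F   F   F
  2   T   F   F   F   T   T   F   F   F   T   F   F   F   F   F   F   F   F   F   F
  3   T   F   F   F   T   T   T   F   F   T   T   T   F   F   F   T   F   F   F   F
  4   T   F   F   F   T   T   T   F   F   T   T   T   T   F   F   T   T   T   F   F
  5   T   T   F   F   T   T   T   T   F   T   T   T   T   T   F   T   T   T   T   F
  6   T   T   F   F   T   T   T   T   T   T   T   T   T   T   T   T   T   T   T   T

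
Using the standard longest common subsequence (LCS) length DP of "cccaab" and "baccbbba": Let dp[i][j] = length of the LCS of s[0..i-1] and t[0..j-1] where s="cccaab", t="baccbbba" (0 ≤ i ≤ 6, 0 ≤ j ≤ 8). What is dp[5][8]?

   ''  b  a  c  c  b  b  b  a
''  0  0  0  0  0  0  0  0  0
 c  0  0  0  1  1  1  1  1  1
 c  0  0  0  1  2  2  2  2  2
 c  0  0  0  1  2  2  2  2  2
 a  0  0  1  1  2  2  2  2  3
 a  0  0  1  1  2  2  2  2  3
 b  0  1  1  1  2  3  3  3  3

3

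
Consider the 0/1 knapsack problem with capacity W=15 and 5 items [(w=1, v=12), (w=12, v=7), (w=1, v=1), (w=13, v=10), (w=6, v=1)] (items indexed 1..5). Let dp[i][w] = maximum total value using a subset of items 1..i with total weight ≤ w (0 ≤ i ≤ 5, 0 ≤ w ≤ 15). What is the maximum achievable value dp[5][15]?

i\w   0   1   2   3   4   5   6   7   8   9  10  11  12  13  14  15
  0   0   0   0   0   0   0   0   0   0   0   0   0   0   0   0   0
  1   0  12  12  12  12  12  12  12  12  12  12  12  12  12  12  12
  2   0  12  12  12  12  12  12  12  12  12  12  12  12  19  19  19
  3   0  12  13  13  13  13  13  13  13  13  13  13  13  19  20  20
  4   0  12  13  13  13  13  13  13  13  13  13  13  13  19  22  23
  5   0  12  13  13  13  13  13  13  14  14  14  14  14  19  22  23

23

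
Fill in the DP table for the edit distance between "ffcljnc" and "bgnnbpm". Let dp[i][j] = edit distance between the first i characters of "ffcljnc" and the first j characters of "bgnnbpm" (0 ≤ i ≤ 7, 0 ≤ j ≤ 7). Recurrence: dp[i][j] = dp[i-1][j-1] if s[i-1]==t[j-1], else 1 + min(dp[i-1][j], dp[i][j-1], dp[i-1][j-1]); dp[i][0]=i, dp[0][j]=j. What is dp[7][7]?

   ''  b  g  n  n  b  p  m
''  0  1  2  3  4  5  6  7
 f  1  1  2  3  4  5  6  7
 f  2  2  2  3  4  5  6  7
 c  3  3  3  3  4  5  6  7
 l  4  4  4  4  4  5  6  7
 j  5  5  5  5  5  5  6  7
 n  6  6  6  5  5  6  6  7
 c  7  7  7  6  6  6  7  7

7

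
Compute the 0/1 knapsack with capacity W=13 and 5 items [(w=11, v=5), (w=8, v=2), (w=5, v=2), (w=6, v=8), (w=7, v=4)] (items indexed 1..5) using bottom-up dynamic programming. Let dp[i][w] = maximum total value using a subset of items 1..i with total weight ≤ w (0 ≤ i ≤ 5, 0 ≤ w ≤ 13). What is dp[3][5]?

i\w   0   1   2   3   4   5   6   7   8   9  10  11  12  13
  0   0   0   0   0   0   0   0   0   0   0   0   0   0   0
  1   0   0   0   0   0   0   0   0   0   0   0   5   5   5
  2   0   0   0   0   0   0   0   0   2   2   2   5   5   5
  3   0   0   0   0   0   2   2   2   2   2   2   5   5   5
  4   0   0   0   0   0   2   8   8   8   8   8  10  10  10
  5   0   0   0   0   0   2   8   8   8   8   8  10  10  12

2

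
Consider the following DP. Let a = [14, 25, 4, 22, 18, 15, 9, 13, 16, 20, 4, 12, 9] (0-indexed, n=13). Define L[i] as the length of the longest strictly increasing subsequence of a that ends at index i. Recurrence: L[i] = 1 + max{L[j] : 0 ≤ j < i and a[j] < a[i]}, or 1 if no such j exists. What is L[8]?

   i    0    1    2    3    4    5    6    7    8    9   10   11   12
a[i]   14   25    4   22   18   15    9   13   16   20    4   12    9
L[i]    1    2    1    2    2    2    2    3    4    5    1    3    2

4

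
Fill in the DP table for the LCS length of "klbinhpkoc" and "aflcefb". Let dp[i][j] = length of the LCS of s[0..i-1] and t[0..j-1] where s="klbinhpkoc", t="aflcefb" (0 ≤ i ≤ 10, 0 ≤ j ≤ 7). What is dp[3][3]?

1

   ''  a  f  l  c  e  f  b
''  0  0  0  0  0  0  0  0
 k  0  0  0  0  0  0  0  0
 l  0  0  0  1  1  1  1  1
 b  0  0  0  1  1  1  1  2
 i  0  0  0  1  1  1  1  2
 n  0  0  0  1  1  1  1  2
 h  0  0  0  1  1  1  1  2
 p  0  0  0  1  1  1  1  2
 k  0  0  0  1  1  1  1  2
 o  0  0  0  1  1  1  1  2
 c  0  0  0  1  2  2  2  2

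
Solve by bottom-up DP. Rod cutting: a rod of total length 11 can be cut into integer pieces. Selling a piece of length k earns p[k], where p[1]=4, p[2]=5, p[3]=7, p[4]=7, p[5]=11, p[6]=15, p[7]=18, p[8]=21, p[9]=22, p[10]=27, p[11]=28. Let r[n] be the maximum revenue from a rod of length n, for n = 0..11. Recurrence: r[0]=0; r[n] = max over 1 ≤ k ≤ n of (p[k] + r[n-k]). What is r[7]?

28

   n    0    1    2    3    4    5    6    7    8    9   10   11
r[n]    0    4    8   12   16   20   24   28   32   36   40   44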